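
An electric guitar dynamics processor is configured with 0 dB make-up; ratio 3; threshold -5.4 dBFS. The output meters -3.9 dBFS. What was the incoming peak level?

Post-compression overshoot = -3.9 − (-5.4) = 1.5 dB.
Input overshoot = R × output overshoot = 4.5 dB → input = -5.4 + 4.5 = -0.9 dBFS.

-0.9 dBFS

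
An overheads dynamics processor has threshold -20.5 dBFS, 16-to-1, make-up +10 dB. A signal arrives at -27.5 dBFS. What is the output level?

-27.5 dBFS is 7 dB below the -20.5 dBFS threshold, so no gain reduction is applied.
Make-up gain adds 10 dB: -27.5 + 10 = -17.5 dBFS.

-17.5 dBFS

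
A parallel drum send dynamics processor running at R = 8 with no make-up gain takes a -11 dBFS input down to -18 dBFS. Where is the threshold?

Gain reduction = -11 − (-18) = 7 dB; output overshoot = GR / (R − 1) = 7 / 7 = 1 dB.
Threshold = output − output overshoot = -18 − 1 = -19 dBFS.

-19 dBFS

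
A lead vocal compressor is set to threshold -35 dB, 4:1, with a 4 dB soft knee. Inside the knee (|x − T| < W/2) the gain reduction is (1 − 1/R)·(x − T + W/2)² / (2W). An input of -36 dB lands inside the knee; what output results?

-36.09375 dB

x − T + W/2 = -36 − (-35) + 2 = 1.
GR = (1 − 1/4) × 1² / 8 = 0.75 × 1 / 8 = 0.09375 dB.
Output = -36 − 0.09375 = -36.09375 dB.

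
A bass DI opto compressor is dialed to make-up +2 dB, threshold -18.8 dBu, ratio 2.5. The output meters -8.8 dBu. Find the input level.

Remove make-up: -8.8 − 2 = -10.8 dBu.
That's 8 dB above the -18.8 dBu threshold.
Undo the ratio: input overshoot = 8 × 2.5 = 20 dB, giving input = 1.2 dBu.

1.2 dBu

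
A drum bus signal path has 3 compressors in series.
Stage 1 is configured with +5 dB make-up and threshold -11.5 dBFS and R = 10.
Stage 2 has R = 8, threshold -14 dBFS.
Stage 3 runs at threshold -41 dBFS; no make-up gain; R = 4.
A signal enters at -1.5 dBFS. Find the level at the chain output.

-33.984375 dBFS

Stage 1: -1.5 dBFS is 10 dB over -11.5 dBFS; at 10:1 that becomes 1 dB over, giving -10.5 dBFS; +5 dB make-up → -5.5 dBFS.
Stage 2: overshoot 8.5 dB → 8.5/8 = 1.0625 dB → -12.9375 dBFS.
Stage 3: overshoot 28.0625 dB → 28.0625/4 = 7.015625 dB → -33.984375 dBFS.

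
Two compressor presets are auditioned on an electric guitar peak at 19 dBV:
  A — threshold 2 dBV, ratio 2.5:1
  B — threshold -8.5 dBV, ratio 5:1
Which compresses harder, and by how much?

A: GR = 17 − 17/2.5 = 10.2 dB.
B: GR = 27.5 − 27.5/5 = 22 dB.
Difference: 11.8 dB in favour of B.

B, by 11.8 dB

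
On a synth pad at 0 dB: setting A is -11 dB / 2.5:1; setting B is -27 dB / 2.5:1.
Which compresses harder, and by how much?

A: overshoot 11 dB → output overshoot 4.4 dB → GR 6.6 dB.
B: overshoot 27 dB → output overshoot 10.8 dB → GR 16.2 dB.
B reduces 9.6 dB more.

B, by 9.6 dB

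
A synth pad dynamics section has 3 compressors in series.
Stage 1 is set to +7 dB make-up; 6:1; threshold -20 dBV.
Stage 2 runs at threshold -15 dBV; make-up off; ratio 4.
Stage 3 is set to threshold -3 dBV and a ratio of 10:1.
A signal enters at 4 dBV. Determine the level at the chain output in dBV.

Stage 1: 4 dBV is 24 dB over -20 dBV; at 6:1 that becomes 4 dB over, giving -16 dBV; +7 dB make-up → -9 dBV.
Stage 2: -9 dBV is 6 dB over -15 dBV; at 4:1 that becomes 1.5 dB over, giving -13.5 dBV.
Stage 3: below threshold (-13.5 ≤ -3); passes unchanged; output -13.5 dBV.

-13.5 dBV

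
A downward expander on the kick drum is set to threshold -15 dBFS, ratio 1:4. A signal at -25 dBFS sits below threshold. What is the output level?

-55 dBFS

The input is 10 dB below the -15 dBFS threshold.
A 1:4 expander multiplies undershoot by 4: 10 × 4 = 40 dB below threshold.
Output = -15 − 40 = -55 dBFS.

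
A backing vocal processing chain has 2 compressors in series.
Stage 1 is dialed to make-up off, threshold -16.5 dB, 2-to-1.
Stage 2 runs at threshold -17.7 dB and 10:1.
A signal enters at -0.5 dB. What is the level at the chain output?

Stage 1: -0.5 dB is 16 dB over -16.5 dB; at 2:1 that becomes 8 dB over, giving -8.5 dB.
Stage 2: -8.5 dB is 9.2 dB over -17.7 dB; at 10:1 that becomes 0.92 dB over, giving -16.78 dB.

-16.78 dB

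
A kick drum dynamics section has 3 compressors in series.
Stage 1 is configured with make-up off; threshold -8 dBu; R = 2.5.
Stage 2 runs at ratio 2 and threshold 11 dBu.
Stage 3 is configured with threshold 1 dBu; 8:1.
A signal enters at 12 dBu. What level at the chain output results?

Stage 1: overshoot 20 dB → 20/2.5 = 8 dB → 0 dBu.
Stage 2: 0 dBu is at or below the 11 dBu threshold — no compression; output 0 dBu.
Stage 3: 0 dBu is at or below the 1 dBu threshold — no compression; output 0 dBu.

0 dBu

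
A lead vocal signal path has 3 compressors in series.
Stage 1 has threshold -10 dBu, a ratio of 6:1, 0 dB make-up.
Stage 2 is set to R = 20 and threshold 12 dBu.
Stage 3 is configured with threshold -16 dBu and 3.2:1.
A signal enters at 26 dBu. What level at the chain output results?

Stage 1: 26 dBu is 36 dB over -10 dBu; at 6:1 that becomes 6 dB over, giving -4 dBu.
Stage 2: -4 dBu is at or below the 12 dBu threshold — no compression; output -4 dBu.
Stage 3: -4 dBu is 12 dB over -16 dBu; at 3.2:1 that becomes 3.75 dB over, giving -12.25 dBu.

-12.25 dBu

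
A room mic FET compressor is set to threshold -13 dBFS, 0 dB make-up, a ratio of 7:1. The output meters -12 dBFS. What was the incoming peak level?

The compressed level sits -12 − (-13) = 1 dB over threshold.
Input overshoot = R × output overshoot = 7 dB → input = -13 + 7 = -6 dBFS.

-6 dBFS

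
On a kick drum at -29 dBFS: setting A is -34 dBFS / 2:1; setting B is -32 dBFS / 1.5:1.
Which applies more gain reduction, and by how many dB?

A, by 1.5 dB

A: overshoot 5 dB → output overshoot 2.5 dB → GR 2.5 dB.
B: overshoot 3 dB → output overshoot 2 dB → GR 1 dB.
A reduces 1.5 dB more.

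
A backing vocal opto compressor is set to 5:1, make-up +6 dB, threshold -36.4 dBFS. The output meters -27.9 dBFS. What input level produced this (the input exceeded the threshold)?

Remove make-up: -27.9 − 6 = -33.9 dBFS.
The compressed level sits -33.9 − (-36.4) = 2.5 dB over threshold.
Before 5:1 compression the overshoot was 2.5 × 5 = 12.5 dB, so input = -36.4 + 12.5 = -23.9 dBFS.

-23.9 dBFS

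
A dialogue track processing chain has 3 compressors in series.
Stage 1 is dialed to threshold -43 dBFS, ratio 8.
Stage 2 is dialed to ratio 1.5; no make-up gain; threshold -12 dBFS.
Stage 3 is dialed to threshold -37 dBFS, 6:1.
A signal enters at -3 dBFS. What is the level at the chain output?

-38 dBFS

Stage 1: overshoot 40 dB → 40/8 = 5 dB → -38 dBFS.
Stage 2: -38 dBFS is at or below the -12 dBFS threshold — no compression; output -38 dBFS.
Stage 3: below threshold (-38 ≤ -37); passes unchanged; output -38 dBFS.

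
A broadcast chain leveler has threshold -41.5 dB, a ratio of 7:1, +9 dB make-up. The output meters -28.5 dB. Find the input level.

Remove make-up: -28.5 − 9 = -37.5 dB.
The compressed level sits -37.5 − (-41.5) = 4 dB over threshold.
Before 7:1 compression the overshoot was 4 × 7 = 28 dB, so input = -41.5 + 28 = -13.5 dB.

-13.5 dB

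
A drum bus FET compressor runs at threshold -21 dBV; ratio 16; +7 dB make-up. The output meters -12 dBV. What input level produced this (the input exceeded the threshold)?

Before make-up, the level was -12 − 7 = -19 dBV.
Post-compression overshoot = -19 − (-21) = 2 dB.
Before 16:1 compression the overshoot was 2 × 16 = 32 dB, so input = -21 + 32 = 11 dBV.

11 dBV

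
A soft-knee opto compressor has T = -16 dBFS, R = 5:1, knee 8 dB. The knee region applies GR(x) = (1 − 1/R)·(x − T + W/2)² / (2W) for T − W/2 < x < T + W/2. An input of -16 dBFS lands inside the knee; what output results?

x − T + W/2 = -16 − (-16) + 4 = 4.
GR = (1 − 1/5) × 4² / 16 = 0.8 × 16 / 16 = 0.8 dB.
Output = -16 − 0.8 = -16.8 dBFS.

-16.8 dBFS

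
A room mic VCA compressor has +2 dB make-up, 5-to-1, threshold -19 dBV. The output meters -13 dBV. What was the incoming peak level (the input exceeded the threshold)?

1 dBV

Remove make-up: -13 − 2 = -15 dBV.
That's 4 dB above the -19 dBV threshold.
Input overshoot = R × output overshoot = 20 dB → input = -19 + 20 = 1 dBV.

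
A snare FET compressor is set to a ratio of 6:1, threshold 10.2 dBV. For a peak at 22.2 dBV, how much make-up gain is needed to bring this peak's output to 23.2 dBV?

11 dB

The peak compresses to 10.2 + 12/6 = 12.2 dBV.
To reach 23.2 dBV requires 23.2 − 12.2 = 11 dB of make-up.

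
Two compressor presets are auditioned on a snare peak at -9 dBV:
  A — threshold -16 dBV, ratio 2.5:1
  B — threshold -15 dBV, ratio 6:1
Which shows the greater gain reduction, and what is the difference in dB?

B, by 0.8 dB

A: overshoot 7 dB → output overshoot 2.8 dB → GR 4.2 dB.
B: overshoot 6 dB → output overshoot 1 dB → GR 5 dB.
Difference: 0.8 dB in favour of B.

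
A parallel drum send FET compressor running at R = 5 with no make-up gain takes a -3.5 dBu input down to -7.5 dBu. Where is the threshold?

Let T be the threshold. Output overshoot = (input overshoot)/R, so -7.5 − T = (-3.5 − T)/5.
5·(-7.5 − T) = -3.5 − T → 4·T = -37.5 − (-3.5) = -34.
T = -34/4 = -8.5 dBu.

-8.5 dBu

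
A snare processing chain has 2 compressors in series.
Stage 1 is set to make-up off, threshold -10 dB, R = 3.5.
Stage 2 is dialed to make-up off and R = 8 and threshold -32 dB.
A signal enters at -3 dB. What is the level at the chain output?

-29 dB

Stage 1: overshoot 7 dB → 7/3.5 = 2 dB → -8 dB.
Stage 2: overshoot 24 dB → 24/8 = 3 dB → -29 dB.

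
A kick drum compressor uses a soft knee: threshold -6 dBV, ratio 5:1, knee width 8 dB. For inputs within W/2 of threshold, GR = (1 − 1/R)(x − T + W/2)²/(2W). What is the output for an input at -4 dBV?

x − T + W/2 = -4 − (-6) + 4 = 6.
GR = (1 − 1/5) × 6² / 16 = 0.8 × 36 / 16 = 1.8 dB.
Output = -4 − 1.8 = -5.8 dBV.

-5.8 dBV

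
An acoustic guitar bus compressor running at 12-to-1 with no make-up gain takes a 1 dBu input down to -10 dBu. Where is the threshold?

-11 dBu

Gain reduction = 1 − (-10) = 11 dB; output overshoot = GR / (R − 1) = 11 / 11 = 1 dB.
Threshold = output − output overshoot = -10 − 1 = -11 dBu.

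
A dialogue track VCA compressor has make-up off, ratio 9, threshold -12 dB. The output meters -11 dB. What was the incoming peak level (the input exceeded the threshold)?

That's 1 dB above the -12 dB threshold.
Input overshoot = R × output overshoot = 9 dB → input = -12 + 9 = -3 dB.

-3 dB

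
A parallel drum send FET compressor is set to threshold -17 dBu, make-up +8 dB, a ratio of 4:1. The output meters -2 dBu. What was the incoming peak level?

11 dBu

Before make-up, the level was -2 − 8 = -10 dBu.
The compressed level sits -10 − (-17) = 7 dB over threshold.
Input overshoot = R × output overshoot = 28 dB → input = -17 + 28 = 11 dBu.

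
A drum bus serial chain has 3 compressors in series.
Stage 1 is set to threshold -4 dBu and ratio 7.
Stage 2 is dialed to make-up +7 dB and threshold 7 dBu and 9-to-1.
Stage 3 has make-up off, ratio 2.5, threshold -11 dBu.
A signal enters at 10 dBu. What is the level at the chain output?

-4.6 dBu

Stage 1: 10 dBu is 14 dB over -4 dBu; at 7:1 that becomes 2 dB over, giving -2 dBu.
Stage 2: -2 dBu ≤ 7 dBu, so stage 2 doesn't engage; make-up brings it to 5 dBu.
Stage 3: overshoot 16 dB → 16/2.5 = 6.4 dB → -4.6 dBu.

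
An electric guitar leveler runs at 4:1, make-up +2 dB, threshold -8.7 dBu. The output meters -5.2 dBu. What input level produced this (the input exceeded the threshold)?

Stripping the +2 dB make-up gives -7.2 dBu at the gain stage.
That's 1.5 dB above the -8.7 dBu threshold.
Undo the ratio: input overshoot = 1.5 × 4 = 6 dB, giving input = -2.7 dBu.

-2.7 dBu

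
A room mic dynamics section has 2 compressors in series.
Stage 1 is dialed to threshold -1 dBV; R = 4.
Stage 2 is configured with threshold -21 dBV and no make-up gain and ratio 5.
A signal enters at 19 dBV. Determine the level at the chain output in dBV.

-16 dBV

Stage 1: 19 dBV is 20 dB over -1 dBV; at 4:1 that becomes 5 dB over, giving 4 dBV.
Stage 2: overshoot 25 dB → 25/5 = 5 dB → -16 dBV.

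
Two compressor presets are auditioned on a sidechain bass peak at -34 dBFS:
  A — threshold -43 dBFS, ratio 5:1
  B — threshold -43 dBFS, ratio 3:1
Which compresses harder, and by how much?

A, by 1.2 dB

A: overshoot 9 dB → output overshoot 1.8 dB → GR 7.2 dB.
B: overshoot 9 dB → output overshoot 3 dB → GR 6 dB.
A applies 1.2 dB more gain reduction.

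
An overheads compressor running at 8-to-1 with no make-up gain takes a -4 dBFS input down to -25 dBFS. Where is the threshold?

Gain reduction = -4 − (-25) = 21 dB; output overshoot = GR / (R − 1) = 21 / 7 = 3 dB.
Threshold = output − output overshoot = -25 − 3 = -28 dBFS.

-28 dBFS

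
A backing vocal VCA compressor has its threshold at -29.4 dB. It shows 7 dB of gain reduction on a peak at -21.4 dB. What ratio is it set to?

8:1

Input overshoot = -21.4 − (-29.4) = 8 dB.
Output overshoot = 8 − 7 = 1 dB.
Ratio = input overshoot / output overshoot = 8 / 1 = 8.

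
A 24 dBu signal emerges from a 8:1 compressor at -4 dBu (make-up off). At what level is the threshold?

Gain reduction = 24 − (-4) = 28 dB; output overshoot = GR / (R − 1) = 28 / 7 = 4 dB.
Threshold = output − output overshoot = -4 − 4 = -8 dBu.

-8 dBu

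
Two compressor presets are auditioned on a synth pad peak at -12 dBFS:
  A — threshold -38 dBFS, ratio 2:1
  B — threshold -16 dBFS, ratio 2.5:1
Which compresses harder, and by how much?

A: overshoot 26 dB → output overshoot 13 dB → GR 13 dB.
B: overshoot 4 dB → output overshoot 1.6 dB → GR 2.4 dB.
A applies 10.6 dB more gain reduction.

A, by 10.6 dB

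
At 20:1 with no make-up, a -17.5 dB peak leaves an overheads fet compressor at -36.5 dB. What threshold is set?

Input is 20 dB above T (since output overshoot × R = input overshoot: (-36.5 − T)·20 = -17.5 − T gives T = -37.5 dB).
Check: -37.5 + (-17.5 − (-37.5))/20 = -37.5 + 1 = -36.5 dB. ✓

-37.5 dB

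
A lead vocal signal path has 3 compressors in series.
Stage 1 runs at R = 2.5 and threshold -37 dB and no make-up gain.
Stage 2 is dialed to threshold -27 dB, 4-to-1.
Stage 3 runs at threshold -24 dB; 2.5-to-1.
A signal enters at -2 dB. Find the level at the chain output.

Stage 1: overshoot 35 dB → 35/2.5 = 14 dB → -23 dB.
Stage 2: 4 dB above -27 dB, reduced 4:1 to 1 dB above → -26 dB.
Stage 3: -26 dB is at or below the -24 dB threshold — no compression; output -26 dB.

-26 dB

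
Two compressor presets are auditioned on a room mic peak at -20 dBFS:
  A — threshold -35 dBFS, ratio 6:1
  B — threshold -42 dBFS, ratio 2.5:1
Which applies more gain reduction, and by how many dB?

A: 15 dB over, compressed to 2.5 dB over, so 12.5 dB of GR.
B: 22 dB over, compressed to 8.8 dB over, so 13.2 dB of GR.
B applies 0.7 dB more gain reduction.

B, by 0.7 dB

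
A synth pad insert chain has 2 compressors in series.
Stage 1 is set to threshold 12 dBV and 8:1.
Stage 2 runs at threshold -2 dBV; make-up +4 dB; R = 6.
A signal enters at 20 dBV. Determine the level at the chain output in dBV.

4.5 dBV

Stage 1: 20 dBV is 8 dB over 12 dBV; at 8:1 that becomes 1 dB over, giving 13 dBV.
Stage 2: overshoot 15 dB → 15/6 = 2.5 dB → 0.5 dBV; +4 dB make-up → 4.5 dBV.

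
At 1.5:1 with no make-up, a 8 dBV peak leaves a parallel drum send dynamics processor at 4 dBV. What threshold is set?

Let T be the threshold. Output overshoot = (input overshoot)/R, so 4 − T = (8 − T)/1.5.
1.5·(4 − T) = 8 − T → 0.5·T = 6 − 8 = -2.
T = -2/0.5 = -4 dBV.

-4 dBV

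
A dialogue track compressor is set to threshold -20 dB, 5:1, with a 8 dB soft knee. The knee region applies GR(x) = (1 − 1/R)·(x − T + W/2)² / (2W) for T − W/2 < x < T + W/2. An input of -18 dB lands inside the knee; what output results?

-19.8 dB

x − T + W/2 = -18 − (-20) + 4 = 6.
GR = (1 − 1/5) × 6² / 16 = 0.8 × 36 / 16 = 1.8 dB.
Output = -18 − 1.8 = -19.8 dB.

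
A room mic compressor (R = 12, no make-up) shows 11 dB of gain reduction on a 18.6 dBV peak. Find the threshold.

Input is 12 dB above T (since output overshoot × R = input overshoot: (7.6 − T)·12 = 18.6 − T gives T = 6.6 dBV).
Check: 6.6 + (18.6 − 6.6)/12 = 6.6 + 1 = 7.6 dBV. ✓

6.6 dBV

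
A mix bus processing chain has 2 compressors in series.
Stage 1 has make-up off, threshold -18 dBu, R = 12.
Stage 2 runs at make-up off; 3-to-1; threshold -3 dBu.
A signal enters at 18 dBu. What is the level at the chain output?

-15 dBu

Stage 1: overshoot 36 dB → 36/12 = 3 dB → -15 dBu.
Stage 2: below threshold (-15 ≤ -3); passes unchanged; output -15 dBu.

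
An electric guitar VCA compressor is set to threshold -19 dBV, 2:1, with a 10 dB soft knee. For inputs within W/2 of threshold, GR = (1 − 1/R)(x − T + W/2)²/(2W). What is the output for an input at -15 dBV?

x − T + W/2 = -15 − (-19) + 5 = 9.
GR = (1 − 1/2) × 9² / 20 = 0.5 × 81 / 20 = 2.025 dB.
Output = -15 − 2.025 = -17.025 dBV.

-17.025 dBV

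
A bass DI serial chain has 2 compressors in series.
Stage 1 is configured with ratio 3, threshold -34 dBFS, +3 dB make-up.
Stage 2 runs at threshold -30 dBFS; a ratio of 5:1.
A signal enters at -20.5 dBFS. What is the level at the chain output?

-29.3 dBFS

Stage 1: -20.5 dBFS is 13.5 dB over -34 dBFS; at 3:1 that becomes 4.5 dB over, giving -29.5 dBFS; +3 dB make-up → -26.5 dBFS.
Stage 2: 3.5 dB above -30 dBFS, reduced 5:1 to 0.7 dB above → -29.3 dBFS.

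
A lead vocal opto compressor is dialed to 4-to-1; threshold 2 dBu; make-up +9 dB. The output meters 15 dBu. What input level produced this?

Stripping the +9 dB make-up gives 6 dBu at the gain stage.
That's 4 dB above the 2 dBu threshold.
Input overshoot = R × output overshoot = 16 dB → input = 2 + 16 = 18 dBu.

18 dBu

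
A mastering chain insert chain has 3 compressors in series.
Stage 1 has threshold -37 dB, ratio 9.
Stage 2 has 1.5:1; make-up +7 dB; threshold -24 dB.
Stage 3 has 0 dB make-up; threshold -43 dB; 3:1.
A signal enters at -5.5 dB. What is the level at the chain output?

-37.5 dB

Stage 1: overshoot 31.5 dB → 31.5/9 = 3.5 dB → -33.5 dB.
Stage 2: -33.5 dB is at or below the -24 dB threshold — no compression; make-up brings it to -26.5 dB.
Stage 3: overshoot 16.5 dB → 16.5/3 = 5.5 dB → -37.5 dB.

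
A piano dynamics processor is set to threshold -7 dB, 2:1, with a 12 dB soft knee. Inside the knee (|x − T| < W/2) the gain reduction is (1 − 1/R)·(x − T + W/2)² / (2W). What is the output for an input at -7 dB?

x − T + W/2 = -7 − (-7) + 6 = 6.
GR = (1 − 1/2) × 6² / 24 = 0.5 × 36 / 24 = 0.75 dB.
Output = -7 − 0.75 = -7.75 dB.

-7.75 dB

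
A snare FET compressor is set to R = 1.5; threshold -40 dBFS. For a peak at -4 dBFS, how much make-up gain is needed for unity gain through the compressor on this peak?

Overshoot 36 dB → 36/1.5 = 24 dB after compression, so the compressed level is -40 + 24 = -16 dBFS.
Make-up = target − compressed = -4 − (-16) = 12 dB.

12 dB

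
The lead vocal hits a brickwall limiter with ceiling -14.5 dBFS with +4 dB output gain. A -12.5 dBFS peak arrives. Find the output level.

-10.5 dBFS

A brickwall limiter is an ∞:1 compressor: any input above the ceiling is clamped to -14.5 dBFS.
Output gain then adds 4 dB: -14.5 + 4 = -10.5 dBFS.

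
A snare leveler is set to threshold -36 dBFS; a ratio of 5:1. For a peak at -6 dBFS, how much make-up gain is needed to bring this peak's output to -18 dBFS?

12 dB

Overshoot 30 dB → 30/5 = 6 dB after compression, so the compressed level is -36 + 6 = -30 dBFS.
Make-up = target − compressed = -18 − (-30) = 12 dB.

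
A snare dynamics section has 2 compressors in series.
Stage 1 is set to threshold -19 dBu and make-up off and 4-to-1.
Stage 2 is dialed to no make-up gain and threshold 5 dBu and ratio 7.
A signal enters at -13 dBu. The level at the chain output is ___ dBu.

Stage 1: overshoot 6 dB → 6/4 = 1.5 dB → -17.5 dBu.
Stage 2: -17.5 dBu is at or below the 5 dBu threshold — no compression; output -17.5 dBu.

-17.5 dBu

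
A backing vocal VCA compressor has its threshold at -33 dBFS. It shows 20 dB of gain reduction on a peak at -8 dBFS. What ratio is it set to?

5:1

Input overshoot = -8 − (-33) = 25 dB.
Output overshoot = 25 − 20 = 5 dB.
Ratio = input overshoot / output overshoot = 25 / 5 = 5.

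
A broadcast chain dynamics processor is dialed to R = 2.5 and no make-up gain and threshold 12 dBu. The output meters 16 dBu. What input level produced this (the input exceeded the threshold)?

Post-compression overshoot = 16 − 12 = 4 dB.
Input overshoot = R × output overshoot = 10 dB → input = 12 + 10 = 22 dBu.

22 dBu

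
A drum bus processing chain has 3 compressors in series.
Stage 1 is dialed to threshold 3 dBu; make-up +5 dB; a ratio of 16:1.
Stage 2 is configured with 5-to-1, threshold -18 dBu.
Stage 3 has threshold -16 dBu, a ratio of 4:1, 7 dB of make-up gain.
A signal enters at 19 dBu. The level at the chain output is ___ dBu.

Stage 1: overshoot 16 dB → 16/16 = 1 dB → 4 dBu; +5 dB make-up → 9 dBu.
Stage 2: 9 dBu is 27 dB over -18 dBu; at 5:1 that becomes 5.4 dB over, giving -12.6 dBu.
Stage 3: overshoot 3.4 dB → 3.4/4 = 0.85 dB → -15.15 dBu; +7 dB make-up → -8.15 dBu.

-8.15 dBu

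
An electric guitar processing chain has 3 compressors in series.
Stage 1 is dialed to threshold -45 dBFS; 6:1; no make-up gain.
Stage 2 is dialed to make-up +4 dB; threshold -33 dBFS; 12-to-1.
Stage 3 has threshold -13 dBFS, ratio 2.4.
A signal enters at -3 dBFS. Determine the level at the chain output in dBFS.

-34 dBFS

Stage 1: 42 dB above -45 dBFS, reduced 6:1 to 7 dB above → -38 dBFS.
Stage 2: -38 dBFS ≤ -33 dBFS, so stage 2 doesn't engage; make-up brings it to -34 dBFS.
Stage 3: below threshold (-34 ≤ -13); passes unchanged; output -34 dBFS.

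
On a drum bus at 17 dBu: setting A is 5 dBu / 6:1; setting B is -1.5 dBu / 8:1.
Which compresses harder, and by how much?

A: overshoot 12 dB → output overshoot 2 dB → GR 10 dB.
B: overshoot 18.5 dB → output overshoot 2.3125 dB → GR 16.1875 dB.
B applies 6.1875 dB more gain reduction.

B, by 6.1875 dB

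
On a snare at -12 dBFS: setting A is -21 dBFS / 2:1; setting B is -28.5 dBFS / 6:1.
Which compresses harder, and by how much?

A: GR = 9 − 9/2 = 4.5 dB.
B: GR = 16.5 − 16.5/6 = 13.75 dB.
B applies 9.25 dB more gain reduction.

B, by 9.25 dB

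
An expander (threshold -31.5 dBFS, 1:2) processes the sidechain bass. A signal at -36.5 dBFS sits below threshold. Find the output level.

Below threshold, a 1:2 expander applies gain = (2−1)×(T − x) of attenuation.
(2−1) × 5 = 5 dB, so output = -36.5 − 5 = -41.5 dBFS.

-41.5 dBFS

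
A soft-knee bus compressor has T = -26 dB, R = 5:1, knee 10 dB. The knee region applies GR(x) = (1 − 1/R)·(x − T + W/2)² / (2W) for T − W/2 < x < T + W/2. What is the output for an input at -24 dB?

-25.96 dB

x − T + W/2 = -24 − (-26) + 5 = 7.
GR = (1 − 1/5) × 7² / 20 = 0.8 × 49 / 20 = 1.96 dB.
Output = -24 − 1.96 = -25.96 dB.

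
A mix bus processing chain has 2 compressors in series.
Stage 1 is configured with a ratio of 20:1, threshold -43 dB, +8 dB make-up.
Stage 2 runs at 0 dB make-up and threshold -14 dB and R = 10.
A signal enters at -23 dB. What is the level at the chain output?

Stage 1: 20 dB above -43 dB, reduced 20:1 to 1 dB above → -42 dB; +8 dB make-up → -34 dB.
Stage 2: -34 dB ≤ -14 dB, so stage 2 doesn't engage; output -34 dB.

-34 dB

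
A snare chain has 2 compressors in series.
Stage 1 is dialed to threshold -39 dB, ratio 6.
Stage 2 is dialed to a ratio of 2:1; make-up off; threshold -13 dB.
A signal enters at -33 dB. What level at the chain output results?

-38 dB

Stage 1: 6 dB above -39 dB, reduced 6:1 to 1 dB above → -38 dB.
Stage 2: -38 dB ≤ -13 dB, so stage 2 doesn't engage; output -38 dB.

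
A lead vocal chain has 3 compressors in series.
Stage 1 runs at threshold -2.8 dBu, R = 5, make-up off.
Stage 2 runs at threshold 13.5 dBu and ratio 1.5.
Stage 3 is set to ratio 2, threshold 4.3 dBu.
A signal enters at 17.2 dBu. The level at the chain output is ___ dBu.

1.2 dBu

Stage 1: 20 dB above -2.8 dBu, reduced 5:1 to 4 dB above → 1.2 dBu.
Stage 2: below threshold (1.2 ≤ 13.5); passes unchanged; output 1.2 dBu.
Stage 3: 1.2 dBu ≤ 4.3 dBu, so stage 3 doesn't engage; output 1.2 dBu.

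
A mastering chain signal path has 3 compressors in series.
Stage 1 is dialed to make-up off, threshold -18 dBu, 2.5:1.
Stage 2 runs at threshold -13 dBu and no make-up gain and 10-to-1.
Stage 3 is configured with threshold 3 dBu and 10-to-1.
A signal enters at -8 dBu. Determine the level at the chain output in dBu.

Stage 1: 10 dB above -18 dBu, reduced 2.5:1 to 4 dB above → -14 dBu.
Stage 2: below threshold (-14 ≤ -13); passes unchanged; output -14 dBu.
Stage 3: -14 dBu ≤ 3 dBu, so stage 3 doesn't engage; output -14 dBu.

-14 dBu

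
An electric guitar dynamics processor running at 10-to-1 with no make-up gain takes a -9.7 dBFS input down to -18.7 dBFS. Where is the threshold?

Input is 10 dB above T (since output overshoot × R = input overshoot: (-18.7 − T)·10 = -9.7 − T gives T = -19.7 dBFS).
Check: -19.7 + (-9.7 − (-19.7))/10 = -19.7 + 1 = -18.7 dBFS. ✓

-19.7 dBFS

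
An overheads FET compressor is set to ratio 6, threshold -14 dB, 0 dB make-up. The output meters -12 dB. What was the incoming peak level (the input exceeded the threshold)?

-2 dB

The compressed level sits -12 − (-14) = 2 dB over threshold.
Before 6:1 compression the overshoot was 2 × 6 = 12 dB, so input = -14 + 12 = -2 dB.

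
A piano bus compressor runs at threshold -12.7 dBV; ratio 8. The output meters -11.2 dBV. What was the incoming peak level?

That's 1.5 dB above the -12.7 dBV threshold.
Undo the ratio: input overshoot = 1.5 × 8 = 12 dB, giving input = -0.7 dBV.

-0.7 dBV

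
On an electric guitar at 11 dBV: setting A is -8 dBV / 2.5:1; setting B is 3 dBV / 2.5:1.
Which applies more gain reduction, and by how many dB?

A, by 6.6 dB

A: 19 dB over, compressed to 7.6 dB over, so 11.4 dB of GR.
B: 8 dB over, compressed to 3.2 dB over, so 4.8 dB of GR.
A applies 6.6 dB more gain reduction.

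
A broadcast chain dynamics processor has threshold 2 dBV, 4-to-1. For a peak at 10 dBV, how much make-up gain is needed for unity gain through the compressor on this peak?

6 dB

The peak compresses to 2 + 8/4 = 4 dBV.
To reach 10 dBV requires 10 − 4 = 6 dB of make-up.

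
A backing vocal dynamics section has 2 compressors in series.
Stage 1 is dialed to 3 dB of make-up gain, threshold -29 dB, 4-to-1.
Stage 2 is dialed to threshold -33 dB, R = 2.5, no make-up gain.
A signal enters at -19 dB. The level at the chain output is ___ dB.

Stage 1: 10 dB above -29 dB, reduced 4:1 to 2.5 dB above → -26.5 dB; +3 dB make-up → -23.5 dB.
Stage 2: -23.5 dB is 9.5 dB over -33 dB; at 2.5:1 that becomes 3.8 dB over, giving -29.2 dB.

-29.2 dB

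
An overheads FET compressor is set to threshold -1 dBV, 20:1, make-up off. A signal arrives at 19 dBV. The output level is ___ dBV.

0 dBV

Overshoot: 19 − (-1) = 20 dB.
At 20:1 the overshoot is divided by 20, leaving 1 dB above threshold.
That puts the output at 0 dBV.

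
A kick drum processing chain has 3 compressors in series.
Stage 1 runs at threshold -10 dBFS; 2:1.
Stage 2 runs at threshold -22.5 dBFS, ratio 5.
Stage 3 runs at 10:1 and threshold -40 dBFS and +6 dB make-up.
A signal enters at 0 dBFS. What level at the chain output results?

Stage 1: 10 dB above -10 dBFS, reduced 2:1 to 5 dB above → -5 dBFS.
Stage 2: 17.5 dB above -22.5 dBFS, reduced 5:1 to 3.5 dB above → -19 dBFS.
Stage 3: overshoot 21 dB → 21/10 = 2.1 dB → -37.9 dBFS; +6 dB make-up → -31.9 dBFS.

-31.9 dBFS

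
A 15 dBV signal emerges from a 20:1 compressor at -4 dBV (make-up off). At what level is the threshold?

-5 dBV

Let T be the threshold. Output overshoot = (input overshoot)/R, so -4 − T = (15 − T)/20.
20·(-4 − T) = 15 − T → 19·T = -80 − 15 = -95.
T = -95/19 = -5 dBV.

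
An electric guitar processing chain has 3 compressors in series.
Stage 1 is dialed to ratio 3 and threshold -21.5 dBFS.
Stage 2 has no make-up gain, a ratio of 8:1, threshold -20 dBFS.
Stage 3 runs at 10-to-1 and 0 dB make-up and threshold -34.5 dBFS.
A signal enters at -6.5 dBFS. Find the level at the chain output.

Stage 1: 15 dB above -21.5 dBFS, reduced 3:1 to 5 dB above → -16.5 dBFS.
Stage 2: -16.5 dBFS is 3.5 dB over -20 dBFS; at 8:1 that becomes 0.4375 dB over, giving -19.5625 dBFS.
Stage 3: overshoot 14.9375 dB → 14.9375/10 = 1.49375 dB → -33.00625 dBFS.

-33.00625 dBFS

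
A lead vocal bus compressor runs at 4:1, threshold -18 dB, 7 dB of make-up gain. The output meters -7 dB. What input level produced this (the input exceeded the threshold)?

-2 dB

Remove make-up: -7 − 7 = -14 dB.
That's 4 dB above the -18 dB threshold.
Input overshoot = R × output overshoot = 16 dB → input = -18 + 16 = -2 dB.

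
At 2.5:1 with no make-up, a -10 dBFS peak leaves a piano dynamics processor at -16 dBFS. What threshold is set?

Gain reduction = -10 − (-16) = 6 dB; output overshoot = GR / (R − 1) = 6 / 1.5 = 4 dB.
Threshold = output − output overshoot = -16 − 4 = -20 dBFS.

-20 dBFS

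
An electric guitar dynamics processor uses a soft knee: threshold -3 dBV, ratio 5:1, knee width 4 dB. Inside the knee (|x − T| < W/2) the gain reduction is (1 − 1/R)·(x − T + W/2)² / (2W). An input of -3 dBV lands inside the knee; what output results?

x − T + W/2 = -3 − (-3) + 2 = 2.
GR = (1 − 1/5) × 2² / 8 = 0.8 × 4 / 8 = 0.4 dB.
Output = -3 − 0.4 = -3.4 dBV.

-3.4 dBV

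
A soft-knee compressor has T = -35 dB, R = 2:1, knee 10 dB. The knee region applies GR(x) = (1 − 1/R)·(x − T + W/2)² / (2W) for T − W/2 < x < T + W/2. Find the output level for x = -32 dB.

x − T + W/2 = -32 − (-35) + 5 = 8.
GR = (1 − 1/2) × 8² / 20 = 0.5 × 64 / 20 = 1.6 dB.
Output = -32 − 1.6 = -33.6 dB.

-33.6 dB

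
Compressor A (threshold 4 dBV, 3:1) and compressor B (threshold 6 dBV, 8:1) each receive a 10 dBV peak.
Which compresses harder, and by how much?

A: 6 dB over, compressed to 2 dB over, so 4 dB of GR.
B: 4 dB over, compressed to 0.5 dB over, so 3.5 dB of GR.
A reduces 0.5 dB more.

A, by 0.5 dB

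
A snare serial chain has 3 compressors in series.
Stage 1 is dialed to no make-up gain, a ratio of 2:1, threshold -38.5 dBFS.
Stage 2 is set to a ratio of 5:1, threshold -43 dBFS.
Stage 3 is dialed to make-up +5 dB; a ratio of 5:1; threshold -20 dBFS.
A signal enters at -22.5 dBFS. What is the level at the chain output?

-35.5 dBFS

Stage 1: -22.5 dBFS is 16 dB over -38.5 dBFS; at 2:1 that becomes 8 dB over, giving -30.5 dBFS.
Stage 2: 12.5 dB above -43 dBFS, reduced 5:1 to 2.5 dB above → -40.5 dBFS.
Stage 3: -40.5 dBFS ≤ -20 dBFS, so stage 3 doesn't engage; make-up brings it to -35.5 dBFS.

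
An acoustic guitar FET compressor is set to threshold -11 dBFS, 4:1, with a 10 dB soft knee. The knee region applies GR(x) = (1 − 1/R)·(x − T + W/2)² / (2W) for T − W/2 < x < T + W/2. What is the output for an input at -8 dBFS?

-10.4 dBFS

x − T + W/2 = -8 − (-11) + 5 = 8.
GR = (1 − 1/4) × 8² / 20 = 0.75 × 64 / 20 = 2.4 dB.
Output = -8 − 2.4 = -10.4 dBFS.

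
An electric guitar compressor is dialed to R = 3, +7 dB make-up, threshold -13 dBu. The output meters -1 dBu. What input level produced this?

Before make-up, the level was -1 − 7 = -8 dBu.
Post-compression overshoot = -8 − (-13) = 5 dB.
Input overshoot = R × output overshoot = 15 dB → input = -13 + 15 = 2 dBu.

2 dBu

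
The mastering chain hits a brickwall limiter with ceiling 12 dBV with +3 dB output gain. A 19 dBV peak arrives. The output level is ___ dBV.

A brickwall limiter is an ∞:1 compressor: any input above the ceiling is clamped to 12 dBV.
Output gain then adds 3 dB: 12 + 3 = 15 dBV.

15 dBV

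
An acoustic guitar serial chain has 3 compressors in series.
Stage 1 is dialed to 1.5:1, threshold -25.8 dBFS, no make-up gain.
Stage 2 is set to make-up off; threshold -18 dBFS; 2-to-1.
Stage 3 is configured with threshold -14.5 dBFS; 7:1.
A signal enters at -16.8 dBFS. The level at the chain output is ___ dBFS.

-19.8 dBFS

Stage 1: overshoot 9 dB → 9/1.5 = 6 dB → -19.8 dBFS.
Stage 2: -19.8 dBFS ≤ -18 dBFS, so stage 2 doesn't engage; output -19.8 dBFS.
Stage 3: -19.8 dBFS is at or below the -14.5 dBFS threshold — no compression; output -19.8 dBFS.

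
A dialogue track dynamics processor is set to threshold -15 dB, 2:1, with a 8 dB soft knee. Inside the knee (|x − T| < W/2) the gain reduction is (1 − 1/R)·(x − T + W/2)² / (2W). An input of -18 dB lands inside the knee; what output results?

x − T + W/2 = -18 − (-15) + 4 = 1.
GR = (1 − 1/2) × 1² / 16 = 0.5 × 1 / 16 = 0.03125 dB.
Output = -18 − 0.03125 = -18.03125 dB.

-18.03125 dB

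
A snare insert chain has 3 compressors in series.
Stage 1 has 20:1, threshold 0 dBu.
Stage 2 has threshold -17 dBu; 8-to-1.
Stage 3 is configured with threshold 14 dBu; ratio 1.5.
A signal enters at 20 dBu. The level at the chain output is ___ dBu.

-14.75 dBu

Stage 1: 20 dBu is 20 dB over 0 dBu; at 20:1 that becomes 1 dB over, giving 1 dBu.
Stage 2: overshoot 18 dB → 18/8 = 2.25 dB → -14.75 dBu.
Stage 3: below threshold (-14.75 ≤ 14); passes unchanged; output -14.75 dBu.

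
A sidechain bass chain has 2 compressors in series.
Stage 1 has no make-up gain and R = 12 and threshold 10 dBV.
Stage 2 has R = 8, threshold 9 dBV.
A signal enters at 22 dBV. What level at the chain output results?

9.25 dBV

Stage 1: 12 dB above 10 dBV, reduced 12:1 to 1 dB above → 11 dBV.
Stage 2: 11 dBV is 2 dB over 9 dBV; at 8:1 that becomes 0.25 dB over, giving 9.25 dBV.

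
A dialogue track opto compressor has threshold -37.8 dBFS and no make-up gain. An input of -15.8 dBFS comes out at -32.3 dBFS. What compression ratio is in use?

Input overshoot = -15.8 − (-37.8) = 22 dB; output overshoot = -32.3 − (-37.8) = 5.5 dB.
Ratio = 22 / 5.5 = 4.

4:1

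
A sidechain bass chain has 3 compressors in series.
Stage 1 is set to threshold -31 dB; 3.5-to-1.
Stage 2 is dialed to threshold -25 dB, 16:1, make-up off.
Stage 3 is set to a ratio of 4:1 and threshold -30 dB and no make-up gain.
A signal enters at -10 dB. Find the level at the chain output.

Stage 1: 21 dB above -31 dB, reduced 3.5:1 to 6 dB above → -25 dB.
Stage 2: -25 dB is at or below the -25 dB threshold — no compression; output -25 dB.
Stage 3: overshoot 5 dB → 5/4 = 1.25 dB → -28.75 dB.

-28.75 dB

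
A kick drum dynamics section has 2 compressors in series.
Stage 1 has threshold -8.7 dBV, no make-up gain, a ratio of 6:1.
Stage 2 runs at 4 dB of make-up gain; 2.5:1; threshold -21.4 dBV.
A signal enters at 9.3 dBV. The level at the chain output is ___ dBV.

Stage 1: overshoot 18 dB → 18/6 = 3 dB → -5.7 dBV.
Stage 2: overshoot 15.7 dB → 15.7/2.5 = 6.28 dB → -15.12 dBV; +4 dB make-up → -11.12 dBV.

-11.12 dBV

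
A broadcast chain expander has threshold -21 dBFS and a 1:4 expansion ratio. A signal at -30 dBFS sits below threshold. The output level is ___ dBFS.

-57 dBFS

The input is 9 dB below the -21 dBFS threshold.
A 1:4 expander multiplies undershoot by 4: 9 × 4 = 36 dB below threshold.
Output = -21 − 36 = -57 dBFS.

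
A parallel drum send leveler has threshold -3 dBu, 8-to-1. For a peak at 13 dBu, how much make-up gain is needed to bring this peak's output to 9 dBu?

10 dB

Without make-up, output = threshold + overshoot/8 = -3 + 2 = -1 dBu.
Gap to target: 10 dB.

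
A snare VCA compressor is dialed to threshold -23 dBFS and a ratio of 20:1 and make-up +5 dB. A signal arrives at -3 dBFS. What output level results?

-17 dBFS

Overshoot: -3 − (-23) = 20 dB.
The 20 dB excess becomes 1 dB after 20:1 reduction.
So the level is -23 + 1 = -22 dBFS; make-up adds 5 dB, giving -17 dBFS.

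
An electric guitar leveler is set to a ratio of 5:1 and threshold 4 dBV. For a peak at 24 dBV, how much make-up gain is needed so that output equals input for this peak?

16 dB

Overshoot 20 dB → 20/5 = 4 dB after compression, so the compressed level is 4 + 4 = 8 dBV.
Make-up = target − compressed = 24 − 8 = 16 dB.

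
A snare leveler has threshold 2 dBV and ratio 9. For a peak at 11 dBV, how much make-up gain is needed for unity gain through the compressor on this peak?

Overshoot 9 dB → 9/9 = 1 dB after compression, so the compressed level is 2 + 1 = 3 dBV.
Make-up = target − compressed = 11 − 3 = 8 dB.

8 dB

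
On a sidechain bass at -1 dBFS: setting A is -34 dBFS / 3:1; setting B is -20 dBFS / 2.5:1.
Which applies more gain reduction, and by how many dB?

A: 33 dB over, compressed to 11 dB over, so 22 dB of GR.
B: 19 dB over, compressed to 7.6 dB over, so 11.4 dB of GR.
A reduces 10.6 dB more.

A, by 10.6 dB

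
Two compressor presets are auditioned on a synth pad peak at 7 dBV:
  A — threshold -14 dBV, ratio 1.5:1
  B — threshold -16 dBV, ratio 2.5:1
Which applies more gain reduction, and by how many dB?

B, by 6.8 dB

A: GR = 21 − 21/1.5 = 7 dB.
B: GR = 23 − 23/2.5 = 13.8 dB.
B applies 6.8 dB more gain reduction.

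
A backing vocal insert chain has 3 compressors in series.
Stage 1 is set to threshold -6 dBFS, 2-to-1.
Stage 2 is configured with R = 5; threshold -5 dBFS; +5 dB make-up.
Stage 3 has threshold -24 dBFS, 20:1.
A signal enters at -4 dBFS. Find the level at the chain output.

Stage 1: 2 dB above -6 dBFS, reduced 2:1 to 1 dB above → -5 dBFS.
Stage 2: -5 dBFS is at or below the -5 dBFS threshold — no compression; make-up brings it to 0 dBFS.
Stage 3: 0 dBFS is 24 dB over -24 dBFS; at 20:1 that becomes 1.2 dB over, giving -22.8 dBFS.

-22.8 dBFS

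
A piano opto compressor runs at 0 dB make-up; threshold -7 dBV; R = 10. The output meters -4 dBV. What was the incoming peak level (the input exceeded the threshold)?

Post-compression overshoot = -4 − (-7) = 3 dB.
Undo the ratio: input overshoot = 3 × 10 = 30 dB, giving input = 23 dBV.

23 dBV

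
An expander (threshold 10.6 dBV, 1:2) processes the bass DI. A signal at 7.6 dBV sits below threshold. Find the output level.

The input is 3 dB below the 10.6 dBV threshold.
A 1:2 expander multiplies undershoot by 2: 3 × 2 = 6 dB below threshold.
Output = 10.6 − 6 = 4.6 dBV.

4.6 dBV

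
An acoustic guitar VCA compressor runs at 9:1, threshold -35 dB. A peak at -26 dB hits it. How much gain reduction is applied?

8 dB

The signal is 9 dB above threshold.
At 9:1, output sits 9/9 = 1 dB above threshold.
So the signal is attenuated by 9 − 1 = 8 dB.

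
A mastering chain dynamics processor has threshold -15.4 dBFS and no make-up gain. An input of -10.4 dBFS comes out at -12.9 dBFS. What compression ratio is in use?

2:1

Input overshoot = -10.4 − (-15.4) = 5 dB; output overshoot = -12.9 − (-15.4) = 2.5 dB.
Ratio = 5 / 2.5 = 2.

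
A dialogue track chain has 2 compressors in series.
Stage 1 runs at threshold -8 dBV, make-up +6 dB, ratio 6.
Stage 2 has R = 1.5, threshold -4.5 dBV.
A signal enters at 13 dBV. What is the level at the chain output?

Stage 1: 21 dB above -8 dBV, reduced 6:1 to 3.5 dB above → -4.5 dBV; +6 dB make-up → 1.5 dBV.
Stage 2: 6 dB above -4.5 dBV, reduced 1.5:1 to 4 dB above → -0.5 dBV.

-0.5 dBV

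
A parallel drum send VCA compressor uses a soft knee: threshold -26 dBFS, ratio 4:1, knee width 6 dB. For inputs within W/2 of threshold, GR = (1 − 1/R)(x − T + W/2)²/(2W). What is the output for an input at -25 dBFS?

-26 dBFS

x − T + W/2 = -25 − (-26) + 3 = 4.
GR = (1 − 1/4) × 4² / 12 = 0.75 × 16 / 12 = 1 dB.
Output = -25 − 1 = -26 dBFS.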